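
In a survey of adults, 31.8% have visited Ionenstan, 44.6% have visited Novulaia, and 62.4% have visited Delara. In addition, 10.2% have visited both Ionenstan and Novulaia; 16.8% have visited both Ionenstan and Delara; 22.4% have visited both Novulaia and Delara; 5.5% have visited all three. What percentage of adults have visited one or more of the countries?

P(at least one) = 31.8 + 44.6 + 62.4 − 10.2 − 16.8 − 22.4 + 5.5 = 94.9%

94.9%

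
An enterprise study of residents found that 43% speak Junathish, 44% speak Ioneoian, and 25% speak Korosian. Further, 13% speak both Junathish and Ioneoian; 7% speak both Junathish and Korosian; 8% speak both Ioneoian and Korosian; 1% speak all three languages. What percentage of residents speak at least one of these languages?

By inclusion–exclusion:
P(union) = 43 + 44 + 25 − 13 − 7 − 8 + 1 = 85%

85%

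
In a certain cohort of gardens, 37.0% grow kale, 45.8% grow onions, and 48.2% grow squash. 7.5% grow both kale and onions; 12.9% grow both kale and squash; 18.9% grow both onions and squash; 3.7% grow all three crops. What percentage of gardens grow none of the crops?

Inclusion–exclusion gives
P(≥1) = 37.0 + 45.8 + 48.2 − 7.5 − 12.9 − 18.9 + 3.7 = 95.4%
P(none) = 100% − 95.4% = 4.6%

4.6%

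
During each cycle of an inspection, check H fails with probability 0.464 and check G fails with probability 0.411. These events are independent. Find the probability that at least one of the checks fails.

P(none) = (1 − 0.464) × (1 − 0.411) = 0.536 × 0.589 = 0.315704
P(at least one) = 1 − 0.315704 = 0.684296

0.684296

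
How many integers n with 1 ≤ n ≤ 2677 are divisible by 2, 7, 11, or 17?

1696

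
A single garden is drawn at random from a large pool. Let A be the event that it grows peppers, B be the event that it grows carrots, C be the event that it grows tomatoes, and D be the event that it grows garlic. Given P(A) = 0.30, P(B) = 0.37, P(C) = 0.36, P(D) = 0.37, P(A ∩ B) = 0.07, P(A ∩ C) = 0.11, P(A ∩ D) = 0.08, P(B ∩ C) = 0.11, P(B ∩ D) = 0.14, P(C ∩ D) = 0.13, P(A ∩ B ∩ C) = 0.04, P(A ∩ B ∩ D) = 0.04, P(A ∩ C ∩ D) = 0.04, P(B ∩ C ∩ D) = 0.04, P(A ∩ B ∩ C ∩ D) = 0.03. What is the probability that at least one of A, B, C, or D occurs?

Inclusion–exclusion gives
P(A ∪ B ∪ C ∪ D) = 0.30 + 0.37 + 0.36 + 0.37 − 0.07 − 0.11 − 0.08 − 0.11 − 0.14 − 0.13 + 0.04 + 0.04 + 0.04 + 0.04 − 0.03 = 0.89

0.89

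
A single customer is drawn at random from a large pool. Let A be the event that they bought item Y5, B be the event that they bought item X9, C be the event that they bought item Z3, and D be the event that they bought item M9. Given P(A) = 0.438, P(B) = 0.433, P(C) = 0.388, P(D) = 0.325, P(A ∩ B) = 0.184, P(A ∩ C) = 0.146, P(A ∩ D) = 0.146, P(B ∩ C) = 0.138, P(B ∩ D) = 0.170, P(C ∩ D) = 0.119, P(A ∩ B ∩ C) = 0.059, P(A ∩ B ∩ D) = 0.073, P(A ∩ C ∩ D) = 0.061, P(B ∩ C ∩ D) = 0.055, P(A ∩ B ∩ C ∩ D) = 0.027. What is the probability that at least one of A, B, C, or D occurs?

0.902

P(A ∪ B ∪ C ∪ D) = 0.438 + 0.433 + 0.388 + 0.325 − 0.184 − 0.146 − 0.146 − 0.138 − 0.170 − 0.119 + 0.059 + 0.073 + 0.061 + 0.055 − 0.027 = 0.902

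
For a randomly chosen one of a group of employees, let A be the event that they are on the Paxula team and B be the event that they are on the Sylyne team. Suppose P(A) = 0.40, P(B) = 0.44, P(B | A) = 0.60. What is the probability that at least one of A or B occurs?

P(A ∩ B) = P(A)·P(B|A) = 0.40 × 0.60 = 0.24
Inclusion–exclusion gives
P(A ∪ B) = 0.40 + 0.44 − 0.24 = 0.60

0.60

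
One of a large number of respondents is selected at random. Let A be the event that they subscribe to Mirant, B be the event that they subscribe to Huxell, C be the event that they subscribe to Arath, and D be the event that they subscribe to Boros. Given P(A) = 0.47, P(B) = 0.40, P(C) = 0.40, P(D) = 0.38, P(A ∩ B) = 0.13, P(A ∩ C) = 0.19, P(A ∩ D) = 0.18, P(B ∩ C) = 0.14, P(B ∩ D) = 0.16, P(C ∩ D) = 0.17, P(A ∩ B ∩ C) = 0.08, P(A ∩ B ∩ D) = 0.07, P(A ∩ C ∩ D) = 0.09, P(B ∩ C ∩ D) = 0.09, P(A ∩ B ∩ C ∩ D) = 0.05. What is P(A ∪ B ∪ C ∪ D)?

0.96

Using inclusion–exclusion:
P(A ∪ B ∪ C ∪ D) = 0.47 + 0.40 + 0.40 + 0.38 − 0.13 − 0.19 − 0.18 − 0.14 − 0.16 − 0.17 + 0.08 + 0.07 + 0.09 + 0.09 − 0.05 = 0.96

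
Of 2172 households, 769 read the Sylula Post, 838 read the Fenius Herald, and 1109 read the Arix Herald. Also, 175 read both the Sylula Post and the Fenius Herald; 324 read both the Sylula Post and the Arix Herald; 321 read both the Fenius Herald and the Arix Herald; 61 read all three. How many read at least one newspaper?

By inclusion–exclusion:
|at least one| = 769 + 838 + 1109 − 175 − 324 − 321 + 61 = 1957

1957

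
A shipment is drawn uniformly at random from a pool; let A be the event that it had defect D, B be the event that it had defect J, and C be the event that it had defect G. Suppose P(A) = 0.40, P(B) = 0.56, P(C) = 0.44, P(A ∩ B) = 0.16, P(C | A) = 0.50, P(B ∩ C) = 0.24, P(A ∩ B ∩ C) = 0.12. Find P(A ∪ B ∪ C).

0.92

P(A ∩ C) = P(A)·P(C|A) = 0.40 × 0.50 = 0.20
Using inclusion–exclusion:
P(A ∪ B ∪ C) = 0.40 + 0.56 + 0.44 − 0.16 − 0.20 − 0.24 + 0.12 = 0.92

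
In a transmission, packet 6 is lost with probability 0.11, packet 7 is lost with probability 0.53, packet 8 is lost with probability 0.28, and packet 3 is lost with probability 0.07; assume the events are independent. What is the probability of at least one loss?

0.71990632

Independence gives P(none) = ∏(1 − pᵢ).
P(none) = (1 − 0.11) × (1 − 0.53) × (1 − 0.28) × (1 − 0.07) = 0.89 × 0.47 × 0.72 × 0.93 = 0.28009368
P(at least one) = 1 − 0.28009368 = 0.71990632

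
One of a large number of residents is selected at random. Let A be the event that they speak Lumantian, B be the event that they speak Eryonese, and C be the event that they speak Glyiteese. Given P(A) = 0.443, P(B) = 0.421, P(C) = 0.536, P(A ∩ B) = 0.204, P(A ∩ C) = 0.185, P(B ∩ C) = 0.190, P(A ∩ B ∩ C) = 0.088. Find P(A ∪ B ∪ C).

P(A ∪ B ∪ C) = 0.443 + 0.421 + 0.536 − 0.204 − 0.185 − 0.190 + 0.088 = 0.909

0.909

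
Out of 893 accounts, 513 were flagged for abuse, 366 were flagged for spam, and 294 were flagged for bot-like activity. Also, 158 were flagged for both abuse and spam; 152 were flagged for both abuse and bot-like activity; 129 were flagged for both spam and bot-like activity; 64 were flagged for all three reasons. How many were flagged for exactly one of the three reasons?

487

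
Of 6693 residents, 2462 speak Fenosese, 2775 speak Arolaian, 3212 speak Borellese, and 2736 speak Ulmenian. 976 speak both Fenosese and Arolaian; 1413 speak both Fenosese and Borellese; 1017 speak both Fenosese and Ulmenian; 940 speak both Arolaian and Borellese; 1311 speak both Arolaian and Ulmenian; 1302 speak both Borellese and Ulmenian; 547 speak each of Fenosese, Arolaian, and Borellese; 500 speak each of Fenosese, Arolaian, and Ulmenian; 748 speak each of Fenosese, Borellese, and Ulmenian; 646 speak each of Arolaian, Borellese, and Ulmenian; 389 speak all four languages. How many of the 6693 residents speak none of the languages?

415

Inclusion–exclusion gives
|at least one| = 2462 + 2775 + 3212 + 2736 − 976 − 1413 − 1017 − 940 − 1311 − 1302 + 547 + 500 + 748 + 646 − 389 = 6278
None: 6693 − 6278 = 415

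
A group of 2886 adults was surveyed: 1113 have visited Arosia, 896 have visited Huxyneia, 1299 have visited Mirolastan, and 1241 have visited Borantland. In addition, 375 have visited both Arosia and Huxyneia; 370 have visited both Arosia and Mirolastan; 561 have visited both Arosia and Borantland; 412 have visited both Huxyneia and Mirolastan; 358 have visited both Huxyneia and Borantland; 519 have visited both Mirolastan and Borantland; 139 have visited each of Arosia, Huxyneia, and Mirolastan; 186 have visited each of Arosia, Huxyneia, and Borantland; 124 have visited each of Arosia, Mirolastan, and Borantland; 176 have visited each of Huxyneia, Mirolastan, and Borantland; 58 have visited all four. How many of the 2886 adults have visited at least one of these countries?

N(≥1) = 1113 + 896 + 1299 + 1241 − 375 − 370 − 561 − 412 − 358 − 519 + 139 + 186 + 124 + 176 − 58 = 2521

2521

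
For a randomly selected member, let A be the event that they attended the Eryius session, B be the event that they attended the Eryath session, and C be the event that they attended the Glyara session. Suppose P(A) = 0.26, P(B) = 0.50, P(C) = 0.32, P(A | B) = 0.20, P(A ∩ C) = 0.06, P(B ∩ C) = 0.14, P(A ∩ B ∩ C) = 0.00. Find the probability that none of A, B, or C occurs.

0.22

P(A ∩ B) = P(B)·P(A|B) = 0.50 × 0.20 = 0.10
P(A ∪ B ∪ C) = 0.26 + 0.50 + 0.32 − 0.10 − 0.06 − 0.14 + 0.00 = 0.78
P(none) = 1 − 0.78 = 0.22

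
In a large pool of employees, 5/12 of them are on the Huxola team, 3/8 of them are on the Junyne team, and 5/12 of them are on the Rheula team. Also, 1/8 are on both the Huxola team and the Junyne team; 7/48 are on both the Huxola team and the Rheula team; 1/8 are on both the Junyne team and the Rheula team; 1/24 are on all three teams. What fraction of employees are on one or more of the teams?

P(≥1) = 5/12 + 3/8 + 5/12 − 1/8 − 7/48 − 1/8 + 1/24 = 41/48

41/48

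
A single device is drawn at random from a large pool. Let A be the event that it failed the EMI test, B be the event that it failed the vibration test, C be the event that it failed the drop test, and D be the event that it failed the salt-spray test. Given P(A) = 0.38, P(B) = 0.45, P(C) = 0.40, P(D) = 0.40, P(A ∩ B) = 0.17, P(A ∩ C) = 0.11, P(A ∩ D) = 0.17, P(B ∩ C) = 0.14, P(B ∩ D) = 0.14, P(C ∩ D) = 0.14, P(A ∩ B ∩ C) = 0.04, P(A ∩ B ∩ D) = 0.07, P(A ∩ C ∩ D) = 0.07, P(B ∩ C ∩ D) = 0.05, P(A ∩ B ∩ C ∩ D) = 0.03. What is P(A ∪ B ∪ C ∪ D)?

0.96

P(A ∪ B ∪ C ∪ D) = 0.38 + 0.45 + 0.40 + 0.40 − 0.17 − 0.11 − 0.17 − 0.14 − 0.14 − 0.14 + 0.04 + 0.07 + 0.07 + 0.05 − 0.03 = 0.96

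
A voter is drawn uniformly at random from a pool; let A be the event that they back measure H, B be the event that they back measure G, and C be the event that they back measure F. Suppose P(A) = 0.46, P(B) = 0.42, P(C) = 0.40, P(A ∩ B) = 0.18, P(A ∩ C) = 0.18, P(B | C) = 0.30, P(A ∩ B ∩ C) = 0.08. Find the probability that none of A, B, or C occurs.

0.12

P(B ∩ C) = P(C)·P(B|C) = 0.40 × 0.30 = 0.12
Using inclusion–exclusion:
P(A ∪ B ∪ C) = 0.46 + 0.42 + 0.40 − 0.18 − 0.18 − 0.12 + 0.08 = 0.88
P(none) = 1 − 0.88 = 0.12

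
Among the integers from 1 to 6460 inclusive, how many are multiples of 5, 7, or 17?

2290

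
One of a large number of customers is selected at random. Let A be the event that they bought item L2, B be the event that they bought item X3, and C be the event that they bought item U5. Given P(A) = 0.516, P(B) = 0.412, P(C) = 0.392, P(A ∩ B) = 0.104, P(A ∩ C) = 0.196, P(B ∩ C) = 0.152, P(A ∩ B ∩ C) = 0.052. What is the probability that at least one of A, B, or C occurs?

Using inclusion–exclusion:
P(A ∪ B ∪ C) = 0.516 + 0.412 + 0.392 − 0.104 − 0.196 − 0.152 + 0.052 = 0.920

0.920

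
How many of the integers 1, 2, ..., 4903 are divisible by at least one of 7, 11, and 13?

1376

Using inclusion–exclusion:
floor(4903/7) + floor(4903/11) + floor(4903/13) − floor(4903/77) − floor(4903/91) − floor(4903/143) + floor(4903/1001) = 700 + 445 + 377 − 63 − 53 − 34 + 4 = 1376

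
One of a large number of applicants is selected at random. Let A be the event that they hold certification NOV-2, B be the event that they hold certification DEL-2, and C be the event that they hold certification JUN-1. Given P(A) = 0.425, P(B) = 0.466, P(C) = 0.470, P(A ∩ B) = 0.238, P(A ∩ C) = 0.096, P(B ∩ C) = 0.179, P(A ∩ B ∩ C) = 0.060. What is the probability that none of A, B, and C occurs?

Apply inclusion-exclusion:
P(A ∪ B ∪ C) = 0.425 + 0.466 + 0.470 − 0.238 − 0.096 − 0.179 + 0.060 = 0.908
P(none) = 1 − 0.908 = 0.092

0.092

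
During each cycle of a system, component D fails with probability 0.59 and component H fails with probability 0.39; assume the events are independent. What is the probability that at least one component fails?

P(none) = (1 − 0.59) × (1 − 0.39) = 0.41 × 0.61 = 0.2501
P(at least one) = 1 − 0.2501 = 0.7499

0.7499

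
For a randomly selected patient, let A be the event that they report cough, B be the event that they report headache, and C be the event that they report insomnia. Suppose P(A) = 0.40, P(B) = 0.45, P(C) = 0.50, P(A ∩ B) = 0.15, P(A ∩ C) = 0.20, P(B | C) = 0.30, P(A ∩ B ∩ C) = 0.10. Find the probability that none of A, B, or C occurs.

0.05

P(B ∩ C) = P(C)·P(B|C) = 0.50 × 0.30 = 0.15
By inclusion-exclusion,
P(A ∪ B ∪ C) = 0.40 + 0.45 + 0.50 − 0.15 − 0.20 − 0.15 + 0.10 = 0.95
P(none) = 1 − 0.95 = 0.05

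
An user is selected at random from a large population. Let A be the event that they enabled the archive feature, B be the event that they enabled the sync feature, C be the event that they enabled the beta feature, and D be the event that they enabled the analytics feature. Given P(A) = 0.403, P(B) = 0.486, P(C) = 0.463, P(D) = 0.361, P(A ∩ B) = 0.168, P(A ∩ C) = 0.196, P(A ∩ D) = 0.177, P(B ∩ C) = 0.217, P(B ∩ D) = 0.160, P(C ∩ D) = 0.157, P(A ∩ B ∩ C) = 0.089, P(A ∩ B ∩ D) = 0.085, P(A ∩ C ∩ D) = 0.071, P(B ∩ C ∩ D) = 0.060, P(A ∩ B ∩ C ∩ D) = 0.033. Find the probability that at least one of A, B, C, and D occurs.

0.910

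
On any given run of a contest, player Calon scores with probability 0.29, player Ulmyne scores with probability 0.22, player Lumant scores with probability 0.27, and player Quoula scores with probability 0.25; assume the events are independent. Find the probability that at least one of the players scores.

0.6967945

P(none) = (1 − 0.29) × (1 − 0.22) × (1 − 0.27) × (1 − 0.25) = 0.71 × 0.78 × 0.73 × 0.75 = 0.3032055
P(at least one) = 1 − 0.3032055 = 0.6967945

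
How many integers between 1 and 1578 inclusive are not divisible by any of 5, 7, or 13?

1000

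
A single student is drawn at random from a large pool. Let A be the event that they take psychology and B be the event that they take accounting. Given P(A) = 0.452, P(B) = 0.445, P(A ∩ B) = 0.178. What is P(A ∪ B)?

P(A ∪ B) = 0.452 + 0.445 − 0.178 = 0.719

0.719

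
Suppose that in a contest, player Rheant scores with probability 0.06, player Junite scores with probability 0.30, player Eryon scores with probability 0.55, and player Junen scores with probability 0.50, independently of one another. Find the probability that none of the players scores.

P(none) = (1 − 0.06) × (1 − 0.30) × (1 − 0.55) × (1 − 0.50) = 0.94 × 0.70 × 0.45 × 0.50 = 0.14805

0.14805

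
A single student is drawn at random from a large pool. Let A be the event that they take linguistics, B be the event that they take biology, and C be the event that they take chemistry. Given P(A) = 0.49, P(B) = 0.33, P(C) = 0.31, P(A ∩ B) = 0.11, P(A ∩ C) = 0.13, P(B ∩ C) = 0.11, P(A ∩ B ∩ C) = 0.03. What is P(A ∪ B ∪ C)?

By inclusion–exclusion:
P(A ∪ B ∪ C) = 0.49 + 0.33 + 0.31 − 0.11 − 0.13 − 0.11 + 0.03 = 0.81

0.81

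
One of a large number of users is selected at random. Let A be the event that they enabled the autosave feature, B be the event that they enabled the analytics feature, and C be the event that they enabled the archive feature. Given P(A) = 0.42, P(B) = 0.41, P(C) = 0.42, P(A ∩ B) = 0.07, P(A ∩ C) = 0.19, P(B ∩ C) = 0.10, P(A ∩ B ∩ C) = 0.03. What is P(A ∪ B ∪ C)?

0.92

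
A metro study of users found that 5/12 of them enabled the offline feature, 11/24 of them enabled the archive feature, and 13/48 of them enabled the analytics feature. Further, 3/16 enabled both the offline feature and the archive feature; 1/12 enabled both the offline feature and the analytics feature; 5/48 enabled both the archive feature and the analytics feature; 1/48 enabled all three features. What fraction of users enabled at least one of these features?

19/24

P(union) = 5/12 + 11/24 + 13/48 − 3/16 − 1/12 − 5/48 + 1/48 = 19/24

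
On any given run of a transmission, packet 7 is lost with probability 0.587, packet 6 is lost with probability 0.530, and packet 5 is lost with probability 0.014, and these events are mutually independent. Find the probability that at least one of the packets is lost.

0.80860754

P(none) = (1 − 0.587) × (1 − 0.530) × (1 − 0.014) = 0.413 × 0.470 × 0.986 = 0.19139246
P(at least one) = 1 − 0.19139246 = 0.80860754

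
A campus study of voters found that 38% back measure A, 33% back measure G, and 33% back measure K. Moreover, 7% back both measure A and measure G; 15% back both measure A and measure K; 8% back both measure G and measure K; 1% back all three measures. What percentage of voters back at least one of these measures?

75%

By inclusion-exclusion,
P(≥1) = 38 + 33 + 33 − 7 − 15 − 8 + 1 = 75%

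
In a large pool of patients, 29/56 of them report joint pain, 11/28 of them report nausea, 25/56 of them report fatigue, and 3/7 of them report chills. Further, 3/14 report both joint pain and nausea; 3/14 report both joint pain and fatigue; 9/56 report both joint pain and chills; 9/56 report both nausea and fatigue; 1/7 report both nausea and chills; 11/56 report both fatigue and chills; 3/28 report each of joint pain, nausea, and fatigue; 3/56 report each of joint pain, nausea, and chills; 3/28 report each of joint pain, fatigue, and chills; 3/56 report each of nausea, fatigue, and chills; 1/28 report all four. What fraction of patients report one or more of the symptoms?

55/56

P(union) = 29/56 + 11/28 + 25/56 + 3/7 − 3/14 − 3/14 − 9/56 − 9/56 − 1/7 − 11/56 + 3/28 + 3/56 + 3/28 + 3/56 − 1/28 = 55/56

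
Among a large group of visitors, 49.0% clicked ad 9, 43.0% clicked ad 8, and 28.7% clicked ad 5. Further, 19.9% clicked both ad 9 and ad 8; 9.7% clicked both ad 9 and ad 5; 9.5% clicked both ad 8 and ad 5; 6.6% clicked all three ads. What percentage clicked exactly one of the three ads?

62.3%

P(exactly one) = 49.0 + 43.0 + 28.7 − 2·19.9 − 2·9.7 − 2·9.5 + 3·6.6 = 62.3%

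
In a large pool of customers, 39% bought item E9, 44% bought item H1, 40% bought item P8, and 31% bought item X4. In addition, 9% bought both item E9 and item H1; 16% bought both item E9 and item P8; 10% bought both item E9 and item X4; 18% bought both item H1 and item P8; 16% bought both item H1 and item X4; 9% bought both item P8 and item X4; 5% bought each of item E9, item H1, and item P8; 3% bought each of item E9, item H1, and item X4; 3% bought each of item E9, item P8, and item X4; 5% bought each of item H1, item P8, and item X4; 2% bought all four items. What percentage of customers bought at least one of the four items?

P(union) = 39 + 44 + 40 + 31 − 9 − 16 − 10 − 18 − 16 − 9 + 5 + 3 + 3 + 5 − 2 = 90%

90%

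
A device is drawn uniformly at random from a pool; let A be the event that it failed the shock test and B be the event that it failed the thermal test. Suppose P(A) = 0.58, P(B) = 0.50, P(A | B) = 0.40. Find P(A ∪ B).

P(A ∩ B) = P(B)·P(A|B) = 0.50 × 0.40 = 0.20
Inclusion–exclusion gives
P(A ∪ B) = 0.58 + 0.50 − 0.20 = 0.88

0.88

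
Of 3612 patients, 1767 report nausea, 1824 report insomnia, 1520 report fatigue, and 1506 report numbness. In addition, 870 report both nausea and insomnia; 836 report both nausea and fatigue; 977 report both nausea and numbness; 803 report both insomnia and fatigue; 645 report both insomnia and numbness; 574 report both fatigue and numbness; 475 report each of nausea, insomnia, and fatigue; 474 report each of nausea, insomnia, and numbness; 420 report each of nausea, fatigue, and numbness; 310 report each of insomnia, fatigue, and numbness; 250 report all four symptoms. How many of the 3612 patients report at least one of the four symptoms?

3341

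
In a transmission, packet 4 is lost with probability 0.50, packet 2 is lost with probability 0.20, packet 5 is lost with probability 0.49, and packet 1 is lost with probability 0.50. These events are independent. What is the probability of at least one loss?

Since the events are independent, P(none) is the product of the individual non-occurrence probabilities.
P(none) = (1 − 0.50) × (1 − 0.20) × (1 − 0.49) × (1 − 0.50) = 0.50 × 0.80 × 0.51 × 0.50 = 0.102
P(at least one) = 1 − 0.102 = 0.898

0.898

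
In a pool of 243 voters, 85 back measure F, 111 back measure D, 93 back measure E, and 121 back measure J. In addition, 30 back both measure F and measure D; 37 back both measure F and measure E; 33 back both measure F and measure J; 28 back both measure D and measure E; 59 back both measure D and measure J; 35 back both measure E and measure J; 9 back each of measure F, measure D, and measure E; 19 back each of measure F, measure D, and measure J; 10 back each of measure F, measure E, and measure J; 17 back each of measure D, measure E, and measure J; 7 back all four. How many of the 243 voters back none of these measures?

7

Using inclusion–exclusion:
N(≥1) = 85 + 111 + 93 + 121 − 30 − 37 − 33 − 28 − 59 − 35 + 9 + 19 + 10 + 17 − 7 = 236
None: 243 − 236 = 7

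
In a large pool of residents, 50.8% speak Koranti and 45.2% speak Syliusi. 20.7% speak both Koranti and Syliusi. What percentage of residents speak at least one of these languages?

75.3%

Inclusion–exclusion gives
P(union) = 50.8 + 45.2 − 20.7 = 75.3%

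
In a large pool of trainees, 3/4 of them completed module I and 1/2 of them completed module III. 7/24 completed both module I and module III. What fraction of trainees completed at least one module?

23/24

Inclusion–exclusion gives
P(≥1) = 3/4 + 1/2 − 7/24 = 23/24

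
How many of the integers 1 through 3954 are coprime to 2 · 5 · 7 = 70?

Using inclusion–exclusion:
floor(3954/2) + floor(3954/5) + floor(3954/7) − floor(3954/10) − floor(3954/14) − floor(3954/35) + floor(3954/70) = 1977 + 790 + 564 − 395 − 282 − 112 + 56 = 2598
3954 − 2598 = 1356

1356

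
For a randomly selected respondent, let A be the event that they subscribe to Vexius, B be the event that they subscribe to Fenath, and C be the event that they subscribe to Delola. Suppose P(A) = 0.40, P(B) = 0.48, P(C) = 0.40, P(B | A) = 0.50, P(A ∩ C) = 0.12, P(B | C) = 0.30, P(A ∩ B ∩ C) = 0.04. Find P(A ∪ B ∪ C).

0.88

P(A ∩ B) = P(A)·P(B|A) = 0.40 × 0.50 = 0.20
P(B ∩ C) = P(C)·P(B|C) = 0.40 × 0.30 = 0.12
P(A ∪ B ∪ C) = 0.40 + 0.48 + 0.40 − 0.20 − 0.12 − 0.12 + 0.04 = 0.88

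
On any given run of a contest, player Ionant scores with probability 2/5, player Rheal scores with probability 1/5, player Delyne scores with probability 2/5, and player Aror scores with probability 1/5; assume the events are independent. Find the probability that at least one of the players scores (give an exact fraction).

Independence gives P(none) = ∏(1 − pᵢ).
P(none) = (1 − 2/5) × (1 − 1/5) × (1 − 2/5) × (1 − 1/5) = 3/5 × 4/5 × 3/5 × 4/5 = 144/625
P(at least one) = 1 − 144/625 = 481/625

481/625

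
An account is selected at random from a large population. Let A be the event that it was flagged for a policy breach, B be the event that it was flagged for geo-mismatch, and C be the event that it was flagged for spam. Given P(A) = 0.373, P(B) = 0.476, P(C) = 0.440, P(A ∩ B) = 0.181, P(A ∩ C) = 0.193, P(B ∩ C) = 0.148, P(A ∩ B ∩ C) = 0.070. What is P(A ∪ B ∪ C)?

0.837

By inclusion-exclusion,
P(A ∪ B ∪ C) = 0.373 + 0.476 + 0.440 − 0.181 − 0.193 − 0.148 + 0.070 = 0.837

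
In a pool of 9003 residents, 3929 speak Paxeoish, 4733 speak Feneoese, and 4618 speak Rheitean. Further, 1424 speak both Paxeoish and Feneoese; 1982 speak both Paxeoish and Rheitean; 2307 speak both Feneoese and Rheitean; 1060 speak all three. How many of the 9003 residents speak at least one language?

8627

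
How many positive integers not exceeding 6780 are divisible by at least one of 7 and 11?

1496

Apply inclusion-exclusion:
floor(6780/7) + floor(6780/11) − floor(6780/77) = 968 + 616 − 88 = 1496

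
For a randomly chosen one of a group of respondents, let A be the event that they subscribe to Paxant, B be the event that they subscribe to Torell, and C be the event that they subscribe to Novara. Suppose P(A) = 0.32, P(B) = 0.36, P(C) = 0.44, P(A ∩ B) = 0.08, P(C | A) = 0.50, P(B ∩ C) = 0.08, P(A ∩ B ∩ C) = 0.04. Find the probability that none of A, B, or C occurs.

0.16

P(A ∩ C) = P(A)·P(C|A) = 0.32 × 0.50 = 0.16
Inclusion–exclusion gives
P(A ∪ B ∪ C) = 0.32 + 0.36 + 0.44 − 0.08 − 0.16 − 0.08 + 0.04 = 0.84
P(none) = 1 − 0.84 = 0.16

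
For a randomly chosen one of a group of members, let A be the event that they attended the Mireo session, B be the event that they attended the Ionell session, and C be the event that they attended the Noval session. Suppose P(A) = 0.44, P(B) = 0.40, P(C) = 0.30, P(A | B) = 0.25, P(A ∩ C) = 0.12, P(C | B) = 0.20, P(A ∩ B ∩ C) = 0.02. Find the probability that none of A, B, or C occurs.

0.14

P(A ∩ B) = P(B)·P(A|B) = 0.40 × 0.25 = 0.10
P(B ∩ C) = P(B)·P(C|B) = 0.40 × 0.20 = 0.08
Using inclusion–exclusion:
P(A ∪ B ∪ C) = 0.44 + 0.40 + 0.30 − 0.10 − 0.12 − 0.08 + 0.02 = 0.86
P(none) = 1 − 0.86 = 0.14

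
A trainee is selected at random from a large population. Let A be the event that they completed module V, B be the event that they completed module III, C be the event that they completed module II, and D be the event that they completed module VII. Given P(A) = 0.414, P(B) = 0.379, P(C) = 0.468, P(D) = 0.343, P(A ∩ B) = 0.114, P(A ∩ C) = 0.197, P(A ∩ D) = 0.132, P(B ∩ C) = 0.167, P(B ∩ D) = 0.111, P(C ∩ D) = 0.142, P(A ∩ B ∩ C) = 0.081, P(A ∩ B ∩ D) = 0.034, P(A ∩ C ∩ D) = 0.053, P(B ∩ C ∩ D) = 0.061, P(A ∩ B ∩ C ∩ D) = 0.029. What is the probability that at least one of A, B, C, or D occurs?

0.941

Apply inclusion-exclusion:
P(A ∪ B ∪ C ∪ D) = 0.414 + 0.379 + 0.468 + 0.343 − 0.114 − 0.197 − 0.132 − 0.167 − 0.111 − 0.142 + 0.081 + 0.034 + 0.053 + 0.061 − 0.029 = 0.941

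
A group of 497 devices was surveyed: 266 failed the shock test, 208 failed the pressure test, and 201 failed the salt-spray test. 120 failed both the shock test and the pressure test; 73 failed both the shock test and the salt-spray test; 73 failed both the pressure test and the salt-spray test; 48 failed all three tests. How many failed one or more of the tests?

Inclusion–exclusion gives
|at least one| = 266 + 208 + 201 − 120 − 73 − 73 + 48 = 457

457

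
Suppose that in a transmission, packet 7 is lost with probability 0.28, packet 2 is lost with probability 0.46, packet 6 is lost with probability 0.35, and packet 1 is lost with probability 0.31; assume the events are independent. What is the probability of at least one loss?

0.8256232

P(none) = (1 − 0.28) × (1 − 0.46) × (1 − 0.35) × (1 − 0.31) = 0.72 × 0.54 × 0.65 × 0.69 = 0.1743768
P(at least one) = 1 − 0.1743768 = 0.8256232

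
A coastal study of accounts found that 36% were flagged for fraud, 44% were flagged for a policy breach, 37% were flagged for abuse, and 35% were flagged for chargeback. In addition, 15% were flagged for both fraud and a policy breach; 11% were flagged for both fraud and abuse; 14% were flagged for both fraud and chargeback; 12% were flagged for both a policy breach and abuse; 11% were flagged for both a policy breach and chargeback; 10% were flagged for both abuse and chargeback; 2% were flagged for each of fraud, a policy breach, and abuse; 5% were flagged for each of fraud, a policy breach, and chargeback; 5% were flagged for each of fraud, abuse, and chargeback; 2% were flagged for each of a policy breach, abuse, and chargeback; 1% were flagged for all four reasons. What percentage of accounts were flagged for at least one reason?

P(union) = 36 + 44 + 37 + 35 − 15 − 11 − 14 − 12 − 11 − 10 + 2 + 5 + 5 + 2 − 1 = 92%

92%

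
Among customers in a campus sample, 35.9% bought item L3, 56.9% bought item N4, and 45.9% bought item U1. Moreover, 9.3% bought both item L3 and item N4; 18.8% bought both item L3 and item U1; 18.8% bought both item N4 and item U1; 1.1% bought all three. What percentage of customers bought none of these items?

7.1%

By inclusion-exclusion,
P(at least one) = 35.9 + 56.9 + 45.9 − 9.3 − 18.8 − 18.8 + 1.1 = 92.9%
P(none) = 100% − 92.9% = 7.1%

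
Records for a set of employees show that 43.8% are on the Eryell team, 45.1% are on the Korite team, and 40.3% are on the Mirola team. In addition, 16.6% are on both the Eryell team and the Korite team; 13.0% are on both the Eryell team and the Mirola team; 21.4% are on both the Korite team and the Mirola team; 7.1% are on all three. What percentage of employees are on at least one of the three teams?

85.3%

Apply inclusion-exclusion:
P(union) = 43.8 + 45.1 + 40.3 − 16.6 − 13.0 − 21.4 + 7.1 = 85.3%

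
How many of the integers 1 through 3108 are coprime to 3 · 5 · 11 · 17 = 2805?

1419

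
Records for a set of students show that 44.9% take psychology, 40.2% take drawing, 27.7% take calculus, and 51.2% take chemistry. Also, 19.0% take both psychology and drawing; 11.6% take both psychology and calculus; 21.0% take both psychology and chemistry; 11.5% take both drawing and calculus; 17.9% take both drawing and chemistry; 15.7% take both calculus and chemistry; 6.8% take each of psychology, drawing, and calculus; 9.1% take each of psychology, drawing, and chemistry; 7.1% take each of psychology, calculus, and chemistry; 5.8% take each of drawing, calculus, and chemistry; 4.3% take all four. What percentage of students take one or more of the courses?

P(at least one) = 44.9 + 40.2 + 27.7 + 51.2 − 19.0 − 11.6 − 21.0 − 11.5 − 17.9 − 15.7 + 6.8 + 9.1 + 7.1 + 5.8 − 4.3 = 91.8%

91.8%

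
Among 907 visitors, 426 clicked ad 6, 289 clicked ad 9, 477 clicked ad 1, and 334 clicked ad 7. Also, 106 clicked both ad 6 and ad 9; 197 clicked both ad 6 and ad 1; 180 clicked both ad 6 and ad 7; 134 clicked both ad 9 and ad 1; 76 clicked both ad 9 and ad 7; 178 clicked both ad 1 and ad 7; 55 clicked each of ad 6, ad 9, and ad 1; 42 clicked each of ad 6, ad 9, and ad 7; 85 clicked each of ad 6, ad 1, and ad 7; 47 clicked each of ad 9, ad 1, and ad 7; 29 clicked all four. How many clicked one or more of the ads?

855

N(≥1) = 426 + 289 + 477 + 334 − 106 − 197 − 180 − 134 − 76 − 178 + 55 + 42 + 85 + 47 − 29 = 855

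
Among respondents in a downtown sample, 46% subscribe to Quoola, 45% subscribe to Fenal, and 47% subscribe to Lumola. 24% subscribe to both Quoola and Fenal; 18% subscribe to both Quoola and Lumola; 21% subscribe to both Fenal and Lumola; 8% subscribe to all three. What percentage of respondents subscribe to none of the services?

P(union) = 46 + 45 + 47 − 24 − 18 − 21 + 8 = 83%
P(none) = 100% − 83% = 17%

17%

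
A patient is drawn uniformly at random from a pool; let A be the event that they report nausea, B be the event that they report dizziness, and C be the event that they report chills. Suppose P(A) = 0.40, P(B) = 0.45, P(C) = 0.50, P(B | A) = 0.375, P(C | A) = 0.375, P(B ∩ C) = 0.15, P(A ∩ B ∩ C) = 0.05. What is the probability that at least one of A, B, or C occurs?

P(A ∩ B) = P(A)·P(B|A) = 0.40 × 0.375 = 0.15
P(A ∩ C) = P(A)·P(C|A) = 0.40 × 0.375 = 0.15
P(A ∪ B ∪ C) = 0.40 + 0.45 + 0.50 − 0.15 − 0.15 − 0.15 + 0.05 = 0.95

0.95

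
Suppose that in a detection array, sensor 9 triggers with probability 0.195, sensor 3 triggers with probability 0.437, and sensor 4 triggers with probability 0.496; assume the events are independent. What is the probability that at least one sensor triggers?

0.77157964

P(none) = (1 − 0.195) × (1 − 0.437) × (1 − 0.496) = 0.805 × 0.563 × 0.504 = 0.22842036
P(at least one) = 1 − 0.22842036 = 0.77157964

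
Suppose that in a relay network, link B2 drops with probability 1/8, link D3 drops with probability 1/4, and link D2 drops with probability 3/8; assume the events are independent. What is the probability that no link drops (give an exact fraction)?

Independence gives P(none) = ∏(1 − pᵢ).
P(none) = (1 − 1/8) × (1 − 1/4) × (1 − 3/8) = 7/8 × 3/4 × 5/8 = 105/256

105/256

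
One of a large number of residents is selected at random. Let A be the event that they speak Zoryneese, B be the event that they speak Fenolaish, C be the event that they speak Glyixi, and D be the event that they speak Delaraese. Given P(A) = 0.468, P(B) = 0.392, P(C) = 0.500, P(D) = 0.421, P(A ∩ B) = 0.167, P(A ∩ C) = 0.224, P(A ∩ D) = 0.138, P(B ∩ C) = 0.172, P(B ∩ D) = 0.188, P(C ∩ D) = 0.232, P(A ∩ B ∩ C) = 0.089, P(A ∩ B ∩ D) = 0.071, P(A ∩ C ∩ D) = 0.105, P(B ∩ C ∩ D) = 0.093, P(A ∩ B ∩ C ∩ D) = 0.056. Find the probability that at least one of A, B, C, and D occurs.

0.962

Inclusion–exclusion gives
P(A ∪ B ∪ C ∪ D) = 0.468 + 0.392 + 0.500 + 0.421 − 0.167 − 0.224 − 0.138 − 0.172 − 0.188 − 0.232 + 0.089 + 0.071 + 0.105 + 0.093 − 0.056 = 0.962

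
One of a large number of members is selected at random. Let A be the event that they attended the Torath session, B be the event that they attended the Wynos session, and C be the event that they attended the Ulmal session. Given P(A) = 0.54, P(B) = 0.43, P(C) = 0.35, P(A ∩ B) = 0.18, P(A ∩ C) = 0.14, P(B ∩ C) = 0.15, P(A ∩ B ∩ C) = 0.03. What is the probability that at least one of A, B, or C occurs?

0.88

P(A ∪ B ∪ C) = 0.54 + 0.43 + 0.35 − 0.18 − 0.14 − 0.15 + 0.03 = 0.88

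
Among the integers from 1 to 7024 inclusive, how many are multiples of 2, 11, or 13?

4076

By inclusion-exclusion,
⌊7024/2⌋ + ⌊7024/11⌋ + ⌊7024/13⌋ − ⌊7024/22⌋ − ⌊7024/26⌋ − ⌊7024/143⌋ + ⌊7024/286⌋ = 3512 + 638 + 540 − 319 − 270 − 49 + 24 = 4076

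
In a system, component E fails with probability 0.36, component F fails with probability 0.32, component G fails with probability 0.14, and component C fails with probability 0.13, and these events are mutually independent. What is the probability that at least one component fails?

0.67438336

P(none) = (1 − 0.36) × (1 − 0.32) × (1 − 0.14) × (1 − 0.13) = 0.64 × 0.68 × 0.86 × 0.87 = 0.32561664
P(at least one) = 1 − 0.32561664 = 0.67438336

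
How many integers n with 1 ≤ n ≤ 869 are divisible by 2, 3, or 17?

596

Using inclusion–exclusion:
floor(869/2) + floor(869/3) + floor(869/17) − floor(869/6) − floor(869/34) − floor(869/51) + floor(869/102) = 434 + 289 + 51 − 144 − 25 − 17 + 8 = 596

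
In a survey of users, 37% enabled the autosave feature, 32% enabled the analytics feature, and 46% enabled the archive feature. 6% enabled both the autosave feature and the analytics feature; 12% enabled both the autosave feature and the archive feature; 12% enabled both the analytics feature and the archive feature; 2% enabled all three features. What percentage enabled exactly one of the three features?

61%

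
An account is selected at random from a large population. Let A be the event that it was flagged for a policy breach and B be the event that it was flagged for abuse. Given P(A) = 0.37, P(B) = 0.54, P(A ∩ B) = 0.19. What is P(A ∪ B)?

Apply inclusion-exclusion:
P(A ∪ B) = 0.37 + 0.54 − 0.19 = 0.72

0.72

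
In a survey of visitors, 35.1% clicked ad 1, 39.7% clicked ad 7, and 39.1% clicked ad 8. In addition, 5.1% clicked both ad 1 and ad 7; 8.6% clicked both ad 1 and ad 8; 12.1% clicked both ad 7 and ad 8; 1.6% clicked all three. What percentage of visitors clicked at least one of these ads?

P(union) = 35.1 + 39.7 + 39.1 − 5.1 − 8.6 − 12.1 + 1.6 = 89.7%

89.7%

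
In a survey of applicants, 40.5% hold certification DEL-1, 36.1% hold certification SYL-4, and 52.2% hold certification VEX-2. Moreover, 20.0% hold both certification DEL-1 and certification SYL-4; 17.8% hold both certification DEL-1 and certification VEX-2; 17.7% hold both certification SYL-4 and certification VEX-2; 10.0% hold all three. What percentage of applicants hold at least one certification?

83.3%

P(union) = 40.5 + 36.1 + 52.2 − 20.0 − 17.8 − 17.7 + 10.0 = 83.3%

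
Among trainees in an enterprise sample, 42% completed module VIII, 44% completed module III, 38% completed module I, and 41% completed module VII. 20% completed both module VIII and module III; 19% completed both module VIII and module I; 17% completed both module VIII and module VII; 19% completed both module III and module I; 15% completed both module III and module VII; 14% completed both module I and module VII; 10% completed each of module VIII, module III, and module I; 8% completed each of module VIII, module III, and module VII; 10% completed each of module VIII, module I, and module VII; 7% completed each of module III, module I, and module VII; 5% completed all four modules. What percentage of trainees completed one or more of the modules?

91%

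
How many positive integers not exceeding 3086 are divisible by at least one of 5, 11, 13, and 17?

1136

By inclusion–exclusion:
floor(3086/5) + floor(3086/11) + floor(3086/13) + floor(3086/17) − floor(3086/55) − floor(3086/65) − floor(3086/85) − floor(3086/143) − floor(3086/187) − floor(3086/221) + floor(3086/715) + floor(3086/935) + floor(3086/1105) + floor(3086/2431) − floor(3086/12155) = 617 + 280 + 237 + 181 − 56 − 47 − 36 − 21 − 16 − 13 + 4 + 3 + 2 + 1 − 0 = 1136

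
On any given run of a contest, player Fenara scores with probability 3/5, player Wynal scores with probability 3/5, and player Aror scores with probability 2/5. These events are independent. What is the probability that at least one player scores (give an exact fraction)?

113/125

P(none) = (1 − 3/5) × (1 − 3/5) × (1 − 2/5) = 2/5 × 2/5 × 3/5 = 12/125
P(at least one) = 1 − 12/125 = 113/125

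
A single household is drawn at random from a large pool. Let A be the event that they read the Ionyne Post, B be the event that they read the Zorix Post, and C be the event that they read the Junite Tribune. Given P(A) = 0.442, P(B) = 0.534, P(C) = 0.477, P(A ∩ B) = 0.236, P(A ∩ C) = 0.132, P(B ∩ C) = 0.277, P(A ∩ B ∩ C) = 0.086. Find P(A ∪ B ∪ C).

Using inclusion–exclusion:
P(A ∪ B ∪ C) = 0.442 + 0.534 + 0.477 − 0.236 − 0.132 − 0.277 + 0.086 = 0.894

0.894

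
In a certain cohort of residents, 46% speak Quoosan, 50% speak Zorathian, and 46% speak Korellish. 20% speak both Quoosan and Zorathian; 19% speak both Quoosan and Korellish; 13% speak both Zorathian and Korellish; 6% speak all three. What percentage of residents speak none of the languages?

4%

By inclusion-exclusion,
P(≥1) = 46 + 50 + 46 − 20 − 19 − 13 + 6 = 96%
P(none) = 100% − 96% = 4%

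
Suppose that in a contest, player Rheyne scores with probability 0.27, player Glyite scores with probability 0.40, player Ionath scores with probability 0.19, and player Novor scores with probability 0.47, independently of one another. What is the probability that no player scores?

Since the events are independent, P(none) is the product of the individual non-occurrence probabilities.
P(none) = (1 − 0.27) × (1 − 0.40) × (1 − 0.19) × (1 − 0.47) = 0.73 × 0.60 × 0.81 × 0.53 = 0.1880334

0.1880334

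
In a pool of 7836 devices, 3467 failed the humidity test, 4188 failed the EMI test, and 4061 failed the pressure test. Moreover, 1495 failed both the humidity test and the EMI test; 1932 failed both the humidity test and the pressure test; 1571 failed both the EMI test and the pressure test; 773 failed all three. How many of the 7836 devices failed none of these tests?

345

N(≥1) = 3467 + 4188 + 4061 − 1495 − 1932 − 1571 + 773 = 7491
None: 7836 − 7491 = 345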